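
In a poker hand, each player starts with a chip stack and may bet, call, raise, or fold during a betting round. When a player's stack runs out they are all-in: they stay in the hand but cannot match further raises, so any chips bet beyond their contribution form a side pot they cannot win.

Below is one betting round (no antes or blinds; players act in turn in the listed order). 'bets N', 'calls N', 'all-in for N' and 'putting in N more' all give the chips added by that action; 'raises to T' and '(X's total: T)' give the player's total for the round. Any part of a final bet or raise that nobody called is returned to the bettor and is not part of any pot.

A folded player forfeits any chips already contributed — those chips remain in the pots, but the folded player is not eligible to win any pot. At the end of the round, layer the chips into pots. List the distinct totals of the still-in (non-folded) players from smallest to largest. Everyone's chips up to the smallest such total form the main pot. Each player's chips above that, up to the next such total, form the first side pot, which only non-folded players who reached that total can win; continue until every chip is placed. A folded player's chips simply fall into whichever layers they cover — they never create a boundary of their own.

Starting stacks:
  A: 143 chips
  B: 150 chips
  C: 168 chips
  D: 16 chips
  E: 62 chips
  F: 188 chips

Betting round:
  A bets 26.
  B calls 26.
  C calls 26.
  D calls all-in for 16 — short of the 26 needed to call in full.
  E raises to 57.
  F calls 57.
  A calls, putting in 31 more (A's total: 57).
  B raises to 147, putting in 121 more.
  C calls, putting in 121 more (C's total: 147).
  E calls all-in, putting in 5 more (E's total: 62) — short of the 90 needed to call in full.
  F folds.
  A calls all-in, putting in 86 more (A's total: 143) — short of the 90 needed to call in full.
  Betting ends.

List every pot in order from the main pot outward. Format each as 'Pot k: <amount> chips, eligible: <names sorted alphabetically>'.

Pot 1: 96 chips, eligible: A, B, C, D, E
Pot 2: 225 chips, eligible: A, B, C, E
Pot 3: 243 chips, eligible: A, B, C
Pot 4: 8 chips, eligible: B, C

Derivation:
Contributions: A=143, B=147, C=147, D=16, E=62, F=57
Folded: F
Pot levels (distinct totals of non-folded players): 16, 62, 143, 147
Layer 1-16: 16 each from A, B, C, D, E, F = 16*6 = 96 chips; eligible A, B, C, D, E
Layer 17-62: A 46 + B 46 + C 46 + E 46 + F 41 = 225 chips; eligible A, B, C, E
Layer 63-143: 81 each from A, B, C = 81*3 = 243 chips; eligible A, B, C
Layer 144-147: 4 each from B, C = 4*2 = 8 chips; eligible B, C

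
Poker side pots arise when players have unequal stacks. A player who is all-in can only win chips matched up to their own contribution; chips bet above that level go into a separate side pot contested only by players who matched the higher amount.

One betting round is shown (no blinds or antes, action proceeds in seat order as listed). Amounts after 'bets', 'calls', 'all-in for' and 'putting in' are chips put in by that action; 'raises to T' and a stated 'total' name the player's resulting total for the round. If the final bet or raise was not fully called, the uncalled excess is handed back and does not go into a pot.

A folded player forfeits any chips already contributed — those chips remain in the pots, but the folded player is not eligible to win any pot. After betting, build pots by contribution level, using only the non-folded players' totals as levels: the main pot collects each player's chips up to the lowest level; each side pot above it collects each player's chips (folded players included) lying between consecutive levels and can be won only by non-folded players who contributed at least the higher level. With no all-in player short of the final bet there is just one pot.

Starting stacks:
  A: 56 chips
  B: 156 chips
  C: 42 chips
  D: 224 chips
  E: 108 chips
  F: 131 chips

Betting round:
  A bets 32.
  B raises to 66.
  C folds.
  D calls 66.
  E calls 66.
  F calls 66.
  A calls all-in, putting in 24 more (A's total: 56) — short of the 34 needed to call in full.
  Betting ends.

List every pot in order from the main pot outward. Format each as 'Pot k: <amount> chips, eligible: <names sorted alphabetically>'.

Pot 1: 280 chips, eligible: A, B, D, E, F
Pot 2: 40 chips, eligible: B, D, E, F

Derivation:
Contributions: A=56, B=66, D=66, E=66, F=66
Folded: C
Pot levels (distinct totals of non-folded players): 56, 66
Layer 1-56: 56 each from A, B, D, E, F = 56*5 = 280 chips; eligible A, B, D, E, F
Layer 57-66: 10 each from B, D, E, F = 10*4 = 40 chips; eligible B, D, E, F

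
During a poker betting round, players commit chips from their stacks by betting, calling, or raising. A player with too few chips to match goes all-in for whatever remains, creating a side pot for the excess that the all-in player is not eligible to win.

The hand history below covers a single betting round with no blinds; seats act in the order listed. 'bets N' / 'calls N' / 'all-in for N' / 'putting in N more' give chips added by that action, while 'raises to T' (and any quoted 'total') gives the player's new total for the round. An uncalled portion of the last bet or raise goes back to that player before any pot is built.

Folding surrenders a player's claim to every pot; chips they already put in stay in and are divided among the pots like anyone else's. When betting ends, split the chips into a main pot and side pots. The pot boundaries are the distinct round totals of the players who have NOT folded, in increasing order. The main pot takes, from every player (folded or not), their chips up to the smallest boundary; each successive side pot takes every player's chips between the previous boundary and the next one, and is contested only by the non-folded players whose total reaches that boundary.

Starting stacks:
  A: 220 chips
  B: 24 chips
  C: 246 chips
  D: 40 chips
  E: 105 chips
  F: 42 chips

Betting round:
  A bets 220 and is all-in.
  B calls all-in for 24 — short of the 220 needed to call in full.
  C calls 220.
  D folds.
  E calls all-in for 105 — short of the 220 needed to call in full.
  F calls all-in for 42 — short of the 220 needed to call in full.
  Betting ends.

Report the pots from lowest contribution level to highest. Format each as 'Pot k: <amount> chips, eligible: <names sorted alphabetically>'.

Pot 1: 120 chips, eligible: A, B, C, E, F
Pot 2: 72 chips, eligible: A, C, E, F
Pot 3: 189 chips, eligible: A, C, E
Pot 4: 230 chips, eligible: A, C

Derivation:
Contributions: A=220, B=24, C=220, E=105, F=42
Folded: D
Pot levels (distinct totals of non-folded players): 24, 42, 105, 220
Layer 1-24: 24 each from A, B, C, E, F = 24*5 = 120 chips; eligible A, B, C, E, F
Layer 25-42: 18 each from A, C, E, F = 18*4 = 72 chips; eligible A, C, E, F
Layer 43-105: 63 each from A, C, E = 63*3 = 189 chips; eligible A, C, E
Layer 106-220: 115 each from A, C = 115*2 = 230 chips; eligible A, C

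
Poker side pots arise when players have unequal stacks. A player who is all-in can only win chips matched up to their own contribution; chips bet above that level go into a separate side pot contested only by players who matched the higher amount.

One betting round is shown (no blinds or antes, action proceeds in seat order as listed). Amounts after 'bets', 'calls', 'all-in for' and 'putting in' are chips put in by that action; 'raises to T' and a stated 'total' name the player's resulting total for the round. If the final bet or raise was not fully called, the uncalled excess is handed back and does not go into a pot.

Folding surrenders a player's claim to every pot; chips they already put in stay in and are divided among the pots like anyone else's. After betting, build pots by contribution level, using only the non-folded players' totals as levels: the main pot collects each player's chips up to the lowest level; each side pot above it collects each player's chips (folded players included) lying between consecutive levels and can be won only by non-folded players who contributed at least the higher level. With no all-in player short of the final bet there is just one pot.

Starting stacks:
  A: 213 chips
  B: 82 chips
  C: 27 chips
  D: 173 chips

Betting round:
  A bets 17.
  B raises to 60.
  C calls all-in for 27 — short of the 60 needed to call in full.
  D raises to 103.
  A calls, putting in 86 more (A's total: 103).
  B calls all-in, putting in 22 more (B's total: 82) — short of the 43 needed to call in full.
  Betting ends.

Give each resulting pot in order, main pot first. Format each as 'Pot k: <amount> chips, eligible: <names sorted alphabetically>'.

Contributions: A=103, B=82, C=27, D=103
Pot levels (distinct totals of non-folded players): 27, 82, 103
Layer 1-27: 27 each from A, B, C, D = 27*4 = 108 chips; eligible A, B, C, D
Layer 28-82: 55 each from A, B, D = 55*3 = 165 chips; eligible A, B, D
Layer 83-103: 21 each from A, D = 21*2 = 42 chips; eligible A, D

Pot 1: 108 chips, eligible: A, B, C, D
Pot 2: 165 chips, eligible: A, B, D
Pot 3: 42 chips, eligible: A, D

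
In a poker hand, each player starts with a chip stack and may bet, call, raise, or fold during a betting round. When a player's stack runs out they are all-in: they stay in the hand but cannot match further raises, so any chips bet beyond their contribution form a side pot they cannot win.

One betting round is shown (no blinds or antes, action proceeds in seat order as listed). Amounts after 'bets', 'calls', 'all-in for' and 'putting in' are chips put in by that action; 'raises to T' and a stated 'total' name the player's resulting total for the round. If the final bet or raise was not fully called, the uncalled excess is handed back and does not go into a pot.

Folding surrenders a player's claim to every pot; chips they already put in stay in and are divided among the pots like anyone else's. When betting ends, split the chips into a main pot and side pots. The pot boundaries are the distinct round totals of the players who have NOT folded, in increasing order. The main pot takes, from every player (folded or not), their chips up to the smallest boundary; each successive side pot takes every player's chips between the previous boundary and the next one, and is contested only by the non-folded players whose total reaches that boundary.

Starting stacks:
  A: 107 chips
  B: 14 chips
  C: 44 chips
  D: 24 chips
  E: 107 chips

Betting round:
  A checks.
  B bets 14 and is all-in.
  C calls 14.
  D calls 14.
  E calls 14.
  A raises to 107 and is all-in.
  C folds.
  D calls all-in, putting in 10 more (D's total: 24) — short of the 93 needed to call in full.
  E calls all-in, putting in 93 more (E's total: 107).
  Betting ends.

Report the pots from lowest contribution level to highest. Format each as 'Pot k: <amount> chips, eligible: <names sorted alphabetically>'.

Contributions: A=107, B=14, C=14, D=24, E=107
Folded: C
Pot levels (distinct totals of non-folded players): 14, 24, 107
Layer 1-14: 14 each from A, B, C, D, E = 14*5 = 70 chips; eligible A, B, D, E
Layer 15-24: 10 each from A, D, E = 10*3 = 30 chips; eligible A, D, E
Layer 25-107: 83 each from A, E = 83*2 = 166 chips; eligible A, E

Pot 1: 70 chips, eligible: A, B, D, E
Pot 2: 30 chips, eligible: A, D, E
Pot 3: 166 chips, eligible: A, E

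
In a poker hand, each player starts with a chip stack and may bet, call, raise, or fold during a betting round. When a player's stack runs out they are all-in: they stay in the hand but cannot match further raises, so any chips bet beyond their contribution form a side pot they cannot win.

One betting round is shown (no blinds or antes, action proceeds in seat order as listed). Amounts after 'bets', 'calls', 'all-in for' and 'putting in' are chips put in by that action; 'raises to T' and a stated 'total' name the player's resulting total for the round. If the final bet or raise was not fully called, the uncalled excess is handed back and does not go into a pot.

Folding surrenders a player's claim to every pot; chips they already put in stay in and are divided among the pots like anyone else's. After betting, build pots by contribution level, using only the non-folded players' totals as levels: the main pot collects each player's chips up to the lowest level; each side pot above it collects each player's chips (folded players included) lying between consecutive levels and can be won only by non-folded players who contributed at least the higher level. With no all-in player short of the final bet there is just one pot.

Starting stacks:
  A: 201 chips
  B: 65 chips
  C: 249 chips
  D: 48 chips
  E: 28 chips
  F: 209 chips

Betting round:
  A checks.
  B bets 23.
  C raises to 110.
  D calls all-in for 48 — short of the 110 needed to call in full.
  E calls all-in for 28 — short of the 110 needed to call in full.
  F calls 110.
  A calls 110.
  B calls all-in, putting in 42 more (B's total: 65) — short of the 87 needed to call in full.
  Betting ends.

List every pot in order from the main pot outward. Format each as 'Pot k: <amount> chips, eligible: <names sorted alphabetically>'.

Pot 1: 168 chips, eligible: A, B, C, D, E, F
Pot 2: 100 chips, eligible: A, B, C, D, F
Pot 3: 68 chips, eligible: A, B, C, F
Pot 4: 135 chips, eligible: A, C, F

Derivation:
Contributions: A=110, B=65, C=110, D=48, E=28, F=110
Pot levels (distinct totals of non-folded players): 28, 48, 65, 110
Layer 1-28: 28 each from A, B, C, D, E, F = 28*6 = 168 chips; eligible A, B, C, D, E, F
Layer 29-48: 20 each from A, B, C, D, F = 20*5 = 100 chips; eligible A, B, C, D, F
Layer 49-65: 17 each from A, B, C, F = 17*4 = 68 chips; eligible A, B, C, F
Layer 66-110: 45 each from A, C, F = 45*3 = 135 chips; eligible A, C, F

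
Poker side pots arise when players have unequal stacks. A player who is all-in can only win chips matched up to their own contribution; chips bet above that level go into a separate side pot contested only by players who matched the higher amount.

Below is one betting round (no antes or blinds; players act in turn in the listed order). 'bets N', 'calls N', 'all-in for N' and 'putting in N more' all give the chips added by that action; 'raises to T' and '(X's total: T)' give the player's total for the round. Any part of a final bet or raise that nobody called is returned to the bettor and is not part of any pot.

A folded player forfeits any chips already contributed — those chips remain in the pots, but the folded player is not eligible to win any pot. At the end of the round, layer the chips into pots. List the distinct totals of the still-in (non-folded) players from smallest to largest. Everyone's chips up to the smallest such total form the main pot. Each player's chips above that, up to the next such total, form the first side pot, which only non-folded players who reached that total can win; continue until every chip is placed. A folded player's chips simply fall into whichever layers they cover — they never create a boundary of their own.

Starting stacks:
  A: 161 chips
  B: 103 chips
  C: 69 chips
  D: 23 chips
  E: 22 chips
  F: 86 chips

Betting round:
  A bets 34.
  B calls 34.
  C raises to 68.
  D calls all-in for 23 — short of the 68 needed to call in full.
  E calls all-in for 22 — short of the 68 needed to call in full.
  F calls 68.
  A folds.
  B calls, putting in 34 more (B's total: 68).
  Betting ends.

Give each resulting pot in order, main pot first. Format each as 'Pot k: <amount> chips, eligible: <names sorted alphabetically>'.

Pot 1: 132 chips, eligible: B, C, D, E, F
Pot 2: 5 chips, eligible: B, C, D, F
Pot 3: 146 chips, eligible: B, C, F

Derivation:
Contributions: A=34, B=68, C=68, D=23, E=22, F=68
Folded: A
Pot levels (distinct totals of non-folded players): 22, 23, 68
Layer 1-22: 22 each from A, B, C, D, E, F = 22*6 = 132 chips; eligible B, C, D, E, F
Layer 23-23: 1 each from A, B, C, D, F = 1*5 = 5 chips; eligible B, C, D, F
Layer 24-68: A 11 + B 45 + C 45 + F 45 = 146 chips; eligible B, C, F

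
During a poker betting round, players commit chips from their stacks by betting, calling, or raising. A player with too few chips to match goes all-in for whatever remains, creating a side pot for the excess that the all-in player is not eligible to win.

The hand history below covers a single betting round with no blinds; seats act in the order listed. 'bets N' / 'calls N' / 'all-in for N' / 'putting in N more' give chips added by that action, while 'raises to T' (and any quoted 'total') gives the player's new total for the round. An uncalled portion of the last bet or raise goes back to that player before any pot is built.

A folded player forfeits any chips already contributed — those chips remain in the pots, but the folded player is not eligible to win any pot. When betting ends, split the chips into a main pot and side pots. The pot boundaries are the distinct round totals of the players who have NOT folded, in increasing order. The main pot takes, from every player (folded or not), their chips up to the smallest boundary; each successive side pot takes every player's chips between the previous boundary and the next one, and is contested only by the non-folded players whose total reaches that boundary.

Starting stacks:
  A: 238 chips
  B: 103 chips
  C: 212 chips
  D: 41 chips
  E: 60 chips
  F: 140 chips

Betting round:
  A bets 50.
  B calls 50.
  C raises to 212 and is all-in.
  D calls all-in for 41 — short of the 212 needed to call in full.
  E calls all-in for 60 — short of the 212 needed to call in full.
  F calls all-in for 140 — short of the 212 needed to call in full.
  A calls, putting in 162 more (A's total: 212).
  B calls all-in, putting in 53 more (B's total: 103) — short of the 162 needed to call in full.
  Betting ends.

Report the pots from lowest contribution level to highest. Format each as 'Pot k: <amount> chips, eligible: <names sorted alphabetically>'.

Pot 1: 246 chips, eligible: A, B, C, D, E, F
Pot 2: 95 chips, eligible: A, B, C, E, F
Pot 3: 172 chips, eligible: A, B, C, F
Pot 4: 111 chips, eligible: A, C, F
Pot 5: 144 chips, eligible: A, C

Derivation:
Contributions: A=212, B=103, C=212, D=41, E=60, F=140
Pot levels (distinct totals of non-folded players): 41, 60, 103, 140, 212
Layer 1-41: 41 each from A, B, C, D, E, F = 41*6 = 246 chips; eligible A, B, C, D, E, F
Layer 42-60: 19 each from A, B, C, E, F = 19*5 = 95 chips; eligible A, B, C, E, F
Layer 61-103: 43 each from A, B, C, F = 43*4 = 172 chips; eligible A, B, C, F
Layer 104-140: 37 each from A, C, F = 37*3 = 111 chips; eligible A, C, F
Layer 141-212: 72 each from A, C = 72*2 = 144 chips; eligible A, C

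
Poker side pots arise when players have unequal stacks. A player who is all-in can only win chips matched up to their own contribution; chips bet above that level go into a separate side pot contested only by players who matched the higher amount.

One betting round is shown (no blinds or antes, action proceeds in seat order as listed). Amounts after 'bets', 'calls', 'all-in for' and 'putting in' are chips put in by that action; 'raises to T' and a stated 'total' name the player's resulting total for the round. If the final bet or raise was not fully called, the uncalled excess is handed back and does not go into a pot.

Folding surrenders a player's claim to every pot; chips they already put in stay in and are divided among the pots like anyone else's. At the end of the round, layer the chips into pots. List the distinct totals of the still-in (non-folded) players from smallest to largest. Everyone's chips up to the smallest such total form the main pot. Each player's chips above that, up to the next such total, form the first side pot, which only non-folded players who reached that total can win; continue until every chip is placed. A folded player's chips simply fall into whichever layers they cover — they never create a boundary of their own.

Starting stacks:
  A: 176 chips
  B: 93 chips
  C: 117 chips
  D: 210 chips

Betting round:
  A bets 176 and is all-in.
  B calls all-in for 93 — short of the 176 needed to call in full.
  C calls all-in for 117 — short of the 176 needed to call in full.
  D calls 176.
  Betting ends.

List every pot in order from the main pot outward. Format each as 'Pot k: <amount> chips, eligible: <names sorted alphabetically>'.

Pot 1: 372 chips, eligible: A, B, C, D
Pot 2: 72 chips, eligible: A, C, D
Pot 3: 118 chips, eligible: A, D

Derivation:
Contributions: A=176, B=93, C=117, D=176
Pot levels (distinct totals of non-folded players): 93, 117, 176
Layer 1-93: 93 each from A, B, C, D = 93*4 = 372 chips; eligible A, B, C, D
Layer 94-117: 24 each from A, C, D = 24*3 = 72 chips; eligible A, C, D
Layer 118-176: 59 each from A, D = 59*2 = 118 chips; eligible A, D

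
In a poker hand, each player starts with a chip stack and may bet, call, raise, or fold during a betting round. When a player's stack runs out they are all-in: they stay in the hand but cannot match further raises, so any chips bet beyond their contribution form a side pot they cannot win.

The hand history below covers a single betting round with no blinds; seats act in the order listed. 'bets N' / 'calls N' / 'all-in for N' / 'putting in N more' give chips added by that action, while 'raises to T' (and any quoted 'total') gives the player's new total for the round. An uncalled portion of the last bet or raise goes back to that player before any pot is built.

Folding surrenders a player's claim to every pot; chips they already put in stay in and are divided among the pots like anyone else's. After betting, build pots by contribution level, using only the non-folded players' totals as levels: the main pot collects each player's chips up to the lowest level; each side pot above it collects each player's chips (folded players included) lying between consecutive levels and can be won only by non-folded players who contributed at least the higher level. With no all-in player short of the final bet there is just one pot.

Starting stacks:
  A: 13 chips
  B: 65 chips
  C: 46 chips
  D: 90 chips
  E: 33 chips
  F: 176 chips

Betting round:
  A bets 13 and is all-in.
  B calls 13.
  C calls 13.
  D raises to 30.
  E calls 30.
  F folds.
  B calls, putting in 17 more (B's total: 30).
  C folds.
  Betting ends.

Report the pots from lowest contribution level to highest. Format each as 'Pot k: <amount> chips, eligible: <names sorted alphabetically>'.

Pot 1: 65 chips, eligible: A, B, D, E
Pot 2: 51 chips, eligible: B, D, E

Derivation:
Contributions: A=13, B=30, C=13, D=30, E=30
Folded: C, F
Pot levels (distinct totals of non-folded players): 13, 30
Layer 1-13: 13 each from A, B, C, D, E = 13*5 = 65 chips; eligible A, B, D, E
Layer 14-30: 17 each from B, D, E = 17*3 = 51 chips; eligible B, D, E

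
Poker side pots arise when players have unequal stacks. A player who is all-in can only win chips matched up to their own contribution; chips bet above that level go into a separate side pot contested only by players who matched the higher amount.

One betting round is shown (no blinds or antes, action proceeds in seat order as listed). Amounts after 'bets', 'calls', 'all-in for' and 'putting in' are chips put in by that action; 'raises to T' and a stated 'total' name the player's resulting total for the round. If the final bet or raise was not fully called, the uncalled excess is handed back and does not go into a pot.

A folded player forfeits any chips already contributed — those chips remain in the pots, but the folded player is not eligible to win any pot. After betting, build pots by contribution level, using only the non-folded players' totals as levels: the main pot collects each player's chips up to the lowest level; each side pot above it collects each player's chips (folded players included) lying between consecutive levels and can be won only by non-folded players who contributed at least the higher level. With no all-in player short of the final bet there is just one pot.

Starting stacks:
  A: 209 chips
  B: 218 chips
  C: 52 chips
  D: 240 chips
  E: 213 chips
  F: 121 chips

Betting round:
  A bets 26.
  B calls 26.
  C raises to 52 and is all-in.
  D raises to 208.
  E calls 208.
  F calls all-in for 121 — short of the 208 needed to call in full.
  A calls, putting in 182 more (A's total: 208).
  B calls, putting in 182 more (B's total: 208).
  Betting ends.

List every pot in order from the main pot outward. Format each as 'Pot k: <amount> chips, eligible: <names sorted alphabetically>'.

Pot 1: 312 chips, eligible: A, B, C, D, E, F
Pot 2: 345 chips, eligible: A, B, D, E, F
Pot 3: 348 chips, eligible: A, B, D, E

Derivation:
Contributions: A=208, B=208, C=52, D=208, E=208, F=121
Pot levels (distinct totals of non-folded players): 52, 121, 208
Layer 1-52: 52 each from A, B, C, D, E, F = 52*6 = 312 chips; eligible A, B, C, D, E, F
Layer 53-121: 69 each from A, B, D, E, F = 69*5 = 345 chips; eligible A, B, D, E, F
Layer 122-208: 87 each from A, B, D, E = 87*4 = 348 chips; eligible A, B, D, E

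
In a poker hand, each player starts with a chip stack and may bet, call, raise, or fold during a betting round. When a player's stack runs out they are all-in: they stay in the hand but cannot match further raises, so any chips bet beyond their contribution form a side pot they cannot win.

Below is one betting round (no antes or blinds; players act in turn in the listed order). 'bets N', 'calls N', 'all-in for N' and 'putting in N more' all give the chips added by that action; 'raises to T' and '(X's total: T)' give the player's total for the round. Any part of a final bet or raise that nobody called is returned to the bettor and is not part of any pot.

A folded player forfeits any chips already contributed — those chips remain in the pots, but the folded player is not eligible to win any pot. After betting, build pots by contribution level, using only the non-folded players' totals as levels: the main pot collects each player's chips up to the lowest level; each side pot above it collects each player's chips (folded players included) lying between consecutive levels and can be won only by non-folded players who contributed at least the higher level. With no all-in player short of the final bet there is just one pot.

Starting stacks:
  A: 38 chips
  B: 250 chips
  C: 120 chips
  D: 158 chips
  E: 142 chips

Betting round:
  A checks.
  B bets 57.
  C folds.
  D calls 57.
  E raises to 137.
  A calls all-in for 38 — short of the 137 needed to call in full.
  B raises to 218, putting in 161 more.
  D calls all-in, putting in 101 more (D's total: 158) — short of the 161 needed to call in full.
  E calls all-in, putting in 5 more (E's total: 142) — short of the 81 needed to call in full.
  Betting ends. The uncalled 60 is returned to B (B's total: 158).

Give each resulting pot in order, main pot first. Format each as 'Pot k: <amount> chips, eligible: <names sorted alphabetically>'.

Contributions (after 60 returned to B): A=38, B=158, D=158, E=142
Folded: C
Pot levels (distinct totals of non-folded players): 38, 142, 158
Layer 1-38: 38 each from A, B, D, E = 38*4 = 152 chips; eligible A, B, D, E
Layer 39-142: 104 each from B, D, E = 104*3 = 312 chips; eligible B, D, E
Layer 143-158: 16 each from B, D = 16*2 = 32 chips; eligible B, D

Pot 1: 152 chips, eligible: A, B, D, E
Pot 2: 312 chips, eligible: B, D, E
Pot 3: 32 chips, eligible: B, D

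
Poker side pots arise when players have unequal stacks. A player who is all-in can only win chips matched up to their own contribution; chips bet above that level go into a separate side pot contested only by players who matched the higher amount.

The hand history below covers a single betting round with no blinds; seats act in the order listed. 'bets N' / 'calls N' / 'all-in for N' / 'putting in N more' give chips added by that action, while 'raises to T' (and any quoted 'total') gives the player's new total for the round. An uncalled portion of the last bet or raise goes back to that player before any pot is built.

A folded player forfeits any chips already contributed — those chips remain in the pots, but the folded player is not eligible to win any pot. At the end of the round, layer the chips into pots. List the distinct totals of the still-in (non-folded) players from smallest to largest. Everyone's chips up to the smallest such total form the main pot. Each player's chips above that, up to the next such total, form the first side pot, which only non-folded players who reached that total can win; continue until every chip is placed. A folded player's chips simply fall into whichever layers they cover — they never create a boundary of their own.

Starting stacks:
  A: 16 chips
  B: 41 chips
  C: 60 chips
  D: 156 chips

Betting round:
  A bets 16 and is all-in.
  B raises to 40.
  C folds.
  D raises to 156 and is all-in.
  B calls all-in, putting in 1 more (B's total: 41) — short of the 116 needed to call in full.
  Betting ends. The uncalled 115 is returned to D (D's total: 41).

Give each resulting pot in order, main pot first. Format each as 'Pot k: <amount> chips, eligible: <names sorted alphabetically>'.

Pot 1: 48 chips, eligible: A, B, D
Pot 2: 50 chips, eligible: B, D

Derivation:
Contributions (after 115 returned to D): A=16, B=41, D=41
Folded: C
Pot levels (distinct totals of non-folded players): 16, 41
Layer 1-16: 16 each from A, B, D = 16*3 = 48 chips; eligible A, B, D
Layer 17-41: 25 each from B, D = 25*2 = 50 chips; eligible B, D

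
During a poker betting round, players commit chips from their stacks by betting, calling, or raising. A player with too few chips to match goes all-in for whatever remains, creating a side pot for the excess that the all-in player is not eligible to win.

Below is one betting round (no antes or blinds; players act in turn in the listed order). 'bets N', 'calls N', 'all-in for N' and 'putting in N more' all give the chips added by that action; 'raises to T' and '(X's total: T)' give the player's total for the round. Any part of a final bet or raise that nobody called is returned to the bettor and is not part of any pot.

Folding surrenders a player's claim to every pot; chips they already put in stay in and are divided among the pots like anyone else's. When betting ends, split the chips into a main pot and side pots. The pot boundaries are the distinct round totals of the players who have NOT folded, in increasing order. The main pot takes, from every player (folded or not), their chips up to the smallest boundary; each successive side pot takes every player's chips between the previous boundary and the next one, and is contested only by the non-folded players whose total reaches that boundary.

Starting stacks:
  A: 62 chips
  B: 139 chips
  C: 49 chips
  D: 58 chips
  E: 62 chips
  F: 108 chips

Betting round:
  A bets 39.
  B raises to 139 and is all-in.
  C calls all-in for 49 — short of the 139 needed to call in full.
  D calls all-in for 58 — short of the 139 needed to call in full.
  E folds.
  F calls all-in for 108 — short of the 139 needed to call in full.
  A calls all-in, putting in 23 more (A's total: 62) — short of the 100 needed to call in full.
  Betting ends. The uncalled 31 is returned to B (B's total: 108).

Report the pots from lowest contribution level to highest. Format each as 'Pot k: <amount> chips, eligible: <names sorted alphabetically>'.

Pot 1: 245 chips, eligible: A, B, C, D, F
Pot 2: 36 chips, eligible: A, B, D, F
Pot 3: 12 chips, eligible: A, B, F
Pot 4: 92 chips, eligible: B, F

Derivation:
Contributions (after 31 returned to B): A=62, B=108, C=49, D=58, F=108
Folded: E
Pot levels (distinct totals of non-folded players): 49, 58, 62, 108
Layer 1-49: 49 each from A, B, C, D, F = 49*5 = 245 chips; eligible A, B, C, D, F
Layer 50-58: 9 each from A, B, D, F = 9*4 = 36 chips; eligible A, B, D, F
Layer 59-62: 4 each from A, B, F = 4*3 = 12 chips; eligible A, B, F
Layer 63-108: 46 each from B, F = 46*2 = 92 chips; eligible B, F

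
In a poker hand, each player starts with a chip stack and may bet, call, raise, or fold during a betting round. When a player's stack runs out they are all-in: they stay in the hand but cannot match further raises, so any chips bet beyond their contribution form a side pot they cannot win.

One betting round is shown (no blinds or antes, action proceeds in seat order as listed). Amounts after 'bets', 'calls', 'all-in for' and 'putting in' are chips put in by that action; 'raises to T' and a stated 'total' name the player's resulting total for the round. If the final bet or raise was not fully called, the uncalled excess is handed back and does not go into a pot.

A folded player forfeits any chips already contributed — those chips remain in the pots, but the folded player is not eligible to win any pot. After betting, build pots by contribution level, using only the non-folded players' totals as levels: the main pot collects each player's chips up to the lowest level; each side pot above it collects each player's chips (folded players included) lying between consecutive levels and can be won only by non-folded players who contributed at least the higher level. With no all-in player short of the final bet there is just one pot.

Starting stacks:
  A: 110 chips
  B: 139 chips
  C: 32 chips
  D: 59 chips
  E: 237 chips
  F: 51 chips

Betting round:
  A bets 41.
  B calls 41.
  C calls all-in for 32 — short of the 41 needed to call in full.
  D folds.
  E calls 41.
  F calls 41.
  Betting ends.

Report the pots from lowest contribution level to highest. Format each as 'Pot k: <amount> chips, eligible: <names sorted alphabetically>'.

Pot 1: 160 chips, eligible: A, B, C, E, F
Pot 2: 36 chips, eligible: A, B, E, F

Derivation:
Contributions: A=41, B=41, C=32, E=41, F=41
Folded: D
Pot levels (distinct totals of non-folded players): 32, 41
Layer 1-32: 32 each from A, B, C, E, F = 32*5 = 160 chips; eligible A, B, C, E, F
Layer 33-41: 9 each from A, B, E, F = 9*4 = 36 chips; eligible A, B, E, F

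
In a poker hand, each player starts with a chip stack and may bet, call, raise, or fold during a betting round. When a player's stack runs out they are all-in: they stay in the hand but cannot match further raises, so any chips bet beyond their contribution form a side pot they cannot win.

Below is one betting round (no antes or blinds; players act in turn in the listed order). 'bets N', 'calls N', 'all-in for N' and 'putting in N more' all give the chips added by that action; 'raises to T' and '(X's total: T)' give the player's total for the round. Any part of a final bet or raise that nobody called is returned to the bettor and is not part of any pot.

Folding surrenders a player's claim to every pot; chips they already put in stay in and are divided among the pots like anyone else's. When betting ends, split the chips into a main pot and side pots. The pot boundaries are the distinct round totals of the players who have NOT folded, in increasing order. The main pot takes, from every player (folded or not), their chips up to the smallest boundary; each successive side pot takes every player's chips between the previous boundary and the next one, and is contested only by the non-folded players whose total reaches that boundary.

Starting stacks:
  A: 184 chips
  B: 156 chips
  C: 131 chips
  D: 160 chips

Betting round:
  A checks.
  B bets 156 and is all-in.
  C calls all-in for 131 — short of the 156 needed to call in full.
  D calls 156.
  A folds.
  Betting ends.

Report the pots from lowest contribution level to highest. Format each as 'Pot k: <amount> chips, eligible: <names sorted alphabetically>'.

Pot 1: 393 chips, eligible: B, C, D
Pot 2: 50 chips, eligible: B, D

Derivation:
Contributions: B=156, C=131, D=156
Folded: A
Pot levels (distinct totals of non-folded players): 131, 156
Layer 1-131: 131 each from B, C, D = 131*3 = 393 chips; eligible B, C, D
Layer 132-156: 25 each from B, D = 25*2 = 50 chips; eligible B, D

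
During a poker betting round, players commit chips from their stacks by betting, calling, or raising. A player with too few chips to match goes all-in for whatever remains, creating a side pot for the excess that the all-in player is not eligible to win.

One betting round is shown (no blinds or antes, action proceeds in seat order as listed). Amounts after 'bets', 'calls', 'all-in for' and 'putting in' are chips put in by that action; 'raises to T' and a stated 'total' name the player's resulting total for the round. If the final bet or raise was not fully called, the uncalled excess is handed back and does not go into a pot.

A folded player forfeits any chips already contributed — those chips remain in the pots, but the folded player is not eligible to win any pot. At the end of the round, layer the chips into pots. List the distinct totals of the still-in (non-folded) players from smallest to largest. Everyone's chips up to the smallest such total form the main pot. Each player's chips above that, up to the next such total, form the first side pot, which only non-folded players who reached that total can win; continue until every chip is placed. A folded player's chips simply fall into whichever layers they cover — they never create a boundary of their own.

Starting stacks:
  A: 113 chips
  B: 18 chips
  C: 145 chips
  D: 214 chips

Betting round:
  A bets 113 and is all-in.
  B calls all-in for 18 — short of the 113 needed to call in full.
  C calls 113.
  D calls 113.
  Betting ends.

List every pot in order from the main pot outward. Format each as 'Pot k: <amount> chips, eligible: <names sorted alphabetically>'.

Contributions: A=113, B=18, C=113, D=113
Pot levels (distinct totals of non-folded players): 18, 113
Layer 1-18: 18 each from A, B, C, D = 18*4 = 72 chips; eligible A, B, C, D
Layer 19-113: 95 each from A, C, D = 95*3 = 285 chips; eligible A, C, D

Pot 1: 72 chips, eligible: A, B, C, D
Pot 2: 285 chips, eligible: A, C, D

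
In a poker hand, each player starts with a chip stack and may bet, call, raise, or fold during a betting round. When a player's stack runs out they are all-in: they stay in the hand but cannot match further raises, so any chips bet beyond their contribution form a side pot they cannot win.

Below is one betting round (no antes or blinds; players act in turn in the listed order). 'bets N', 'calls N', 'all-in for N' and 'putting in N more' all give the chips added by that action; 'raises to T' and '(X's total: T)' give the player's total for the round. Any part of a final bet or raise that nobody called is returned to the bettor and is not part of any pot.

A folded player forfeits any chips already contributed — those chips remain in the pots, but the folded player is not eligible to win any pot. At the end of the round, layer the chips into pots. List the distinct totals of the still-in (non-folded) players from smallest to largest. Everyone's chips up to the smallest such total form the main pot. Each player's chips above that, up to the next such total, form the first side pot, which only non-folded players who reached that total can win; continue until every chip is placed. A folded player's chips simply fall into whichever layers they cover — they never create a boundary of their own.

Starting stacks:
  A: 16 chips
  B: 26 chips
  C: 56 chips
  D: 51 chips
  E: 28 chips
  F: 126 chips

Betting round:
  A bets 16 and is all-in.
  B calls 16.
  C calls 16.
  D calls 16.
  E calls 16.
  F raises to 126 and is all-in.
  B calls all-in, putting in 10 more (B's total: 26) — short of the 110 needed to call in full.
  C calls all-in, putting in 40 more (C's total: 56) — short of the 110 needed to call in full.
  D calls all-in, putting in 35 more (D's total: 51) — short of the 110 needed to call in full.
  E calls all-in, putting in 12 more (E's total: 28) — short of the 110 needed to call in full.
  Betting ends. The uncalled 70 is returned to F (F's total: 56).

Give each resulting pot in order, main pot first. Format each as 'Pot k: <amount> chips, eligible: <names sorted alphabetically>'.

Contributions (after 70 returned to F): A=16, B=26, C=56, D=51, E=28, F=56
Pot levels (distinct totals of non-folded players): 16, 26, 28, 51, 56
Layer 1-16: 16 each from A, B, C, D, E, F = 16*6 = 96 chips; eligible A, B, C, D, E, F
Layer 17-26: 10 each from B, C, D, E, F = 10*5 = 50 chips; eligible B, C, D, E, F
Layer 27-28: 2 each from C, D, E, F = 2*4 = 8 chips; eligible C, D, E, F
Layer 29-51: 23 each from C, D, F = 23*3 = 69 chips; eligible C, D, F
Layer 52-56: 5 each from C, F = 5*2 = 10 chips; eligible C, F

Pot 1: 96 chips, eligible: A, B, C, D, E, F
Pot 2: 50 chips, eligible: B, C, D, E, F
Pot 3: 8 chips, eligible: C, D, E, F
Pot 4: 69 chips, eligible: C, D, F
Pot 5: 10 chips, eligible: C, F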